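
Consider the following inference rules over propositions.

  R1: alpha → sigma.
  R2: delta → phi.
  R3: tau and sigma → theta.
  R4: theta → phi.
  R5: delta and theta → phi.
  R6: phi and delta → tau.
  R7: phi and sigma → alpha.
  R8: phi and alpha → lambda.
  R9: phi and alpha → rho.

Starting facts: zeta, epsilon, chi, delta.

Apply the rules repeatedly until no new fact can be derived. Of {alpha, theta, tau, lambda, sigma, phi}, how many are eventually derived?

From delta, R2 gives phi.
phi and delta hold, so tau follows (R6).
alpha would need phi and sigma (R7), but sigma is never established.
theta would need tau and sigma (R3), but sigma is never established.
tau: reached.
lambda would need phi and alpha (R8), but alpha is never established.
sigma would need alpha (R1), but alpha is never established.
phi: reached.
Reached: tau and phi — 2 of the 6.

2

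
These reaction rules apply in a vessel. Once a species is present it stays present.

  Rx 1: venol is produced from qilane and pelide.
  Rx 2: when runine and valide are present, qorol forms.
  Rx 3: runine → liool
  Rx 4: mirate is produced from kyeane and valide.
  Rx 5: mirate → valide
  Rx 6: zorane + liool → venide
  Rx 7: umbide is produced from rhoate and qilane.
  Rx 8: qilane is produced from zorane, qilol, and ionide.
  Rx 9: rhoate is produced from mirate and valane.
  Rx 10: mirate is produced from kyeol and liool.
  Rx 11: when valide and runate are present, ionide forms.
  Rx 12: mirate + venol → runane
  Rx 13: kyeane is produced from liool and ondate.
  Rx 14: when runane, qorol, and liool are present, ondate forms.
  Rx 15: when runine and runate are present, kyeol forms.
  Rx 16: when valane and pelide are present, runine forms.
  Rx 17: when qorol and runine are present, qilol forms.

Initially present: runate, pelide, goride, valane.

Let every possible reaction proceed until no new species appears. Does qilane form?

No

qilane would need zorane, qilol, and ionide (Rx 8), but zorane never forms.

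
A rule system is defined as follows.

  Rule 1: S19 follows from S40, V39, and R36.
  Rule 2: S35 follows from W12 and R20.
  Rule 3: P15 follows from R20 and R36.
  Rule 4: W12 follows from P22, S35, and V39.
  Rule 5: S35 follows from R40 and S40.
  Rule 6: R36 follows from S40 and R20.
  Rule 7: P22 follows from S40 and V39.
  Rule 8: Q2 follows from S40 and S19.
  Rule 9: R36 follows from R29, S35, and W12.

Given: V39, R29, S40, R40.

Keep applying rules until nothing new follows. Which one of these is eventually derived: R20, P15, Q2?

S40 and V39 hold, so P22 follows (Rule 7).
From R40 and S40, Rule 5 gives S35.
P22, S35, and V39 hold, so W12 follows (Rule 4).
R29, S35, and W12 hold, so R36 follows (Rule 9).
From S40, V39, and R36, Rule 1 gives S19.
From S40 and S19, Rule 8 gives Q2.
No rule produces R20, and it is not given. P15 would need R20 and R36 (Rule 3), but R20 is never established.

Q2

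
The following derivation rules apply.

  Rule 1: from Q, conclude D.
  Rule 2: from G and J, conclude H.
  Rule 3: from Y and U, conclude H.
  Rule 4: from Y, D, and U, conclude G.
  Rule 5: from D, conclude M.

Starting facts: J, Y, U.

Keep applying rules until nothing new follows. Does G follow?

No

G would need Y, D, and U (Rule 4), but D is never established.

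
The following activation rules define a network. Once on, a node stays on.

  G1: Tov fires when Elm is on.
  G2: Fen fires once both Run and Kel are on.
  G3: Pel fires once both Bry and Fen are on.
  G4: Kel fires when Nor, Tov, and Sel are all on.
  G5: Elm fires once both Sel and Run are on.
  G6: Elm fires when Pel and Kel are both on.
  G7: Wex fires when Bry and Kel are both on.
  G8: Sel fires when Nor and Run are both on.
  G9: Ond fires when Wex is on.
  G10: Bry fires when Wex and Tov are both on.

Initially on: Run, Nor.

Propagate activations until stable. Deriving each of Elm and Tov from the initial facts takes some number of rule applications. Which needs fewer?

Elm: Nor and Run are on, so Sel fires (G8). Sel and Run are on, so Elm fires (G5). [2 rule applications]
Tov: G8: Nor and Run on → Sel on. G5: Sel and Run on → Elm on. Elm is on, so Tov fires (G1). [3 rule applications]
Elm needs fewer.

Elm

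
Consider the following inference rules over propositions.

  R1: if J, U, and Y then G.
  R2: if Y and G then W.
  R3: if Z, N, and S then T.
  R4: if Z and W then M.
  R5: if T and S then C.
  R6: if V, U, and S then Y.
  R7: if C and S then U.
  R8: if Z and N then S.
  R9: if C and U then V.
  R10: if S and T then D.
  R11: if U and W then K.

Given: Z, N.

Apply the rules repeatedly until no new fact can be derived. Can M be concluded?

No

M would need Z and W (R4), but W is never established.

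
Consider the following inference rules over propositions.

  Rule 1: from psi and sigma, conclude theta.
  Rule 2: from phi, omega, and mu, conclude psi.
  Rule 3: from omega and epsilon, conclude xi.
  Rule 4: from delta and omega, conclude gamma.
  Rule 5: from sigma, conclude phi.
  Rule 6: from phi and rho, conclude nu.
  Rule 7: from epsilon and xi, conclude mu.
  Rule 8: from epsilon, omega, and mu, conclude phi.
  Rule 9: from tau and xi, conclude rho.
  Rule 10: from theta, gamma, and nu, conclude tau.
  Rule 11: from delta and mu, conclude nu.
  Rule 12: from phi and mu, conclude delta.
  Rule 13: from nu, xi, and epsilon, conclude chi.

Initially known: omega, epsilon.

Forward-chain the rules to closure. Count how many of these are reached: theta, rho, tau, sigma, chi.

1

omega and epsilon hold, so xi follows (Rule 3).
epsilon and xi hold, so mu follows (Rule 7).
From epsilon, omega, and mu, Rule 8 gives phi.
phi and mu hold, so delta follows (Rule 12).
From delta and mu, Rule 11 gives nu.
From nu, xi, and epsilon, Rule 13 gives chi.
theta would need psi and sigma (Rule 1), but sigma is never established.
rho would need tau and xi (Rule 9), but tau is never established.
tau would need theta, gamma, and nu (Rule 10), but theta is never established.
No rule produces sigma, and it is not given.
chi: reached.
Reached: chi — 1 of the 5.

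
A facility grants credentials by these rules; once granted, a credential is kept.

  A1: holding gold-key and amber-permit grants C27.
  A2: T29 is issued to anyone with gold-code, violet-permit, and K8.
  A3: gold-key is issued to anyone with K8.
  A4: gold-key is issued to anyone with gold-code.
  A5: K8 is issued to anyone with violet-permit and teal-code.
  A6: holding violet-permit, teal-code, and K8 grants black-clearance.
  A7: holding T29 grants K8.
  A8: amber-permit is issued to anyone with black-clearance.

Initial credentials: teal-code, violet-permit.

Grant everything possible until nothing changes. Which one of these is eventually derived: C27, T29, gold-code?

C27

Holding violet-permit and teal-code grants K8 (A5).
Holding violet-permit, teal-code, and K8 grants black-clearance (A6).
Holding K8 grants gold-key (A3).
Holding black-clearance grants amber-permit (A8).
Holding gold-key and amber-permit grants C27 (A1).
No rule produces gold-code, and it is not given. T29 would need gold-code, violet-permit, and K8 (A2), but gold-code is never granted.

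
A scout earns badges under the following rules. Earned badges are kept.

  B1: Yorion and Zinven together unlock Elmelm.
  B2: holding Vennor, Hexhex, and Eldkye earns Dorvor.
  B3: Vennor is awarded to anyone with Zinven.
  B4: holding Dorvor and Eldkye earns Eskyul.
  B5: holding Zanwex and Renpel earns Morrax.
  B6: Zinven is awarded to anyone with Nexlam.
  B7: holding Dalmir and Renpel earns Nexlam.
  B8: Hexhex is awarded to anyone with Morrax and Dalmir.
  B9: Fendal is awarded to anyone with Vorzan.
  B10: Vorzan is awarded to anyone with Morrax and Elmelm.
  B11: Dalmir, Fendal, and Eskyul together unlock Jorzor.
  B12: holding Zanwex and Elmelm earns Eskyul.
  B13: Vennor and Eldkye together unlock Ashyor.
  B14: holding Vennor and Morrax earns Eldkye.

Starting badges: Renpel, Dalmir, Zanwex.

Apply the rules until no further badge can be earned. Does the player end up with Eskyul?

With Dalmir and Renpel, Nexlam is earned (B7).
With Zanwex and Renpel, Morrax is earned (B5).
With Morrax and Dalmir, Hexhex is earned (B8).
With Nexlam, Zinven is earned (B6).
With Zinven, Vennor is earned (B3).
With Vennor and Morrax, Eldkye is earned (B14).
With Vennor, Hexhex, and Eldkye, Dorvor is earned (B2).
With Dorvor and Eldkye, Eskyul is earned (B4).

Yes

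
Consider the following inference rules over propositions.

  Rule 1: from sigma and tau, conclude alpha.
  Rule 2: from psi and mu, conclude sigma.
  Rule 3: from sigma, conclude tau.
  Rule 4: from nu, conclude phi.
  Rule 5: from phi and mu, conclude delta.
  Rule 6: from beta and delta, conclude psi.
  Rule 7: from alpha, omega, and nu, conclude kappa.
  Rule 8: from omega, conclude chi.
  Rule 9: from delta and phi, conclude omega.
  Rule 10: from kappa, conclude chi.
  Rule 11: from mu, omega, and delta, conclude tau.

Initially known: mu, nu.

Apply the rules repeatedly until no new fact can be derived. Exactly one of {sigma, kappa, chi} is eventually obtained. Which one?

From nu, Rule 4 gives phi.
From phi and mu, Rule 5 gives delta.
delta and phi hold, so omega follows (Rule 9).
omega holds, so chi follows (Rule 8).
kappa would need alpha, omega, and nu (Rule 7), but alpha is never established. sigma would need psi and mu (Rule 2), but psi is never established.

chi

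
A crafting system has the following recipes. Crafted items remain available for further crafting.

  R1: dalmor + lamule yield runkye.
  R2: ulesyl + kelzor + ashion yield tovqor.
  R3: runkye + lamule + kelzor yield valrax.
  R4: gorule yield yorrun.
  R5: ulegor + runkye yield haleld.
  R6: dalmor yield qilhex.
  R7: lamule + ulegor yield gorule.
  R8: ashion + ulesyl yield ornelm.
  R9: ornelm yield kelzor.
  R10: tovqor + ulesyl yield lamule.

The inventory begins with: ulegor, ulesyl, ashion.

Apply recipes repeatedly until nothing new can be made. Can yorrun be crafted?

ashion + ulesyl → ornelm (R8).
ornelm → kelzor (R9).
Using R2, ulesyl, kelzor, and ashion make tovqor.
Using R10, tovqor and ulesyl make lamule.
Using R7, lamule and ulegor make gorule.
Using R4, gorule makes yorrun.

Yes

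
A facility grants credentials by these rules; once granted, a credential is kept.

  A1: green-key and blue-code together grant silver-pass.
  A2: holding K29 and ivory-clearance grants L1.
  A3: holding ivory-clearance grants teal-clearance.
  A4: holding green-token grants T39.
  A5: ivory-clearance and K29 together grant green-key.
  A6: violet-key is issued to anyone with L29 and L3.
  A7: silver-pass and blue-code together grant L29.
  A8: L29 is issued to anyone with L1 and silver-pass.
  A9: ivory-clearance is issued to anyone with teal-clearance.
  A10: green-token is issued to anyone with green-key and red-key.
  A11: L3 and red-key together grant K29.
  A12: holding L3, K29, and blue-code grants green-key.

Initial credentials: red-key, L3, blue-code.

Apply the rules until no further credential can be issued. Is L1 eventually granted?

L1 would need K29 and ivory-clearance (A2), but ivory-clearance is never granted.

No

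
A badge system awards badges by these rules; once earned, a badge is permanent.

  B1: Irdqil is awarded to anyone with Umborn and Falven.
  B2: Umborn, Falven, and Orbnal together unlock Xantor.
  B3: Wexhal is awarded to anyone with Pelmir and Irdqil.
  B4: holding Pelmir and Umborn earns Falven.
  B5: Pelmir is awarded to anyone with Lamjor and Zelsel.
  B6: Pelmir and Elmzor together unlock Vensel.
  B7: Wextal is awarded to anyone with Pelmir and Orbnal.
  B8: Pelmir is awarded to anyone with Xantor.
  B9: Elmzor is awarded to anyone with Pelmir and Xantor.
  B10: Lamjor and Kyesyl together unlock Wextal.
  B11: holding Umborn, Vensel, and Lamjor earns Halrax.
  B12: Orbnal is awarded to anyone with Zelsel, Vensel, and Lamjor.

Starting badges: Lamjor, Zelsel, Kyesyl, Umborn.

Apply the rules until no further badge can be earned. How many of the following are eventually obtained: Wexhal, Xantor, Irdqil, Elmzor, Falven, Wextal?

With Lamjor and Kyesyl, Wextal is earned (B10).
With Lamjor and Zelsel, Pelmir is earned (B5).
With Pelmir and Umborn, Falven is earned (B4).
With Umborn and Falven, Irdqil is earned (B1).
With Pelmir and Irdqil, Wexhal is earned (B3).
Wexhal: reached.
Xantor would need Umborn, Falven, and Orbnal (B2), but Orbnal is never earned.
Irdqil: reached.
Elmzor would need Pelmir and Xantor (B9), but Xantor is never earned.
Falven: reached.
Wextal: reached.
Reached: Wexhal, Irdqil, Falven, and Wextal — 4 of the 6.

4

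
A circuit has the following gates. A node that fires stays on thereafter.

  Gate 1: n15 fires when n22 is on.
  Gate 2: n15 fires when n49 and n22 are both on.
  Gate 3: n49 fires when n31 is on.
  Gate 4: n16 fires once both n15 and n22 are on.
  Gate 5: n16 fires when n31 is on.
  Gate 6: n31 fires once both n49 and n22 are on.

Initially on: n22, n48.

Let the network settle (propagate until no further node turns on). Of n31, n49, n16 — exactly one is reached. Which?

n16

n22 is on, so n15 fires (Gate 1).
n15 and n22 are on, so n16 fires (Gate 4).
n31 would need n49 and n22 (Gate 6), but n49 never turns on. n49 would need n31 (Gate 3), but n31 never turns on.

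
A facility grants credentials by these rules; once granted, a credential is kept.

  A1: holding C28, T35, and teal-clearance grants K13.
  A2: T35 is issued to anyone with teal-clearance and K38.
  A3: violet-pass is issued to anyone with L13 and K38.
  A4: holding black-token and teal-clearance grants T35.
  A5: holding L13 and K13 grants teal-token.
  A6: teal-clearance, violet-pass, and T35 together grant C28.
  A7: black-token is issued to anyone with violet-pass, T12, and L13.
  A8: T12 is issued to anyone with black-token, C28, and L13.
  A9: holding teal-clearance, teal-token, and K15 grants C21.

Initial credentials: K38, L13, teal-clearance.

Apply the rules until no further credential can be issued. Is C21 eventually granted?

C21 would need teal-clearance, teal-token, and K15 (A9), but K15 is never granted.

No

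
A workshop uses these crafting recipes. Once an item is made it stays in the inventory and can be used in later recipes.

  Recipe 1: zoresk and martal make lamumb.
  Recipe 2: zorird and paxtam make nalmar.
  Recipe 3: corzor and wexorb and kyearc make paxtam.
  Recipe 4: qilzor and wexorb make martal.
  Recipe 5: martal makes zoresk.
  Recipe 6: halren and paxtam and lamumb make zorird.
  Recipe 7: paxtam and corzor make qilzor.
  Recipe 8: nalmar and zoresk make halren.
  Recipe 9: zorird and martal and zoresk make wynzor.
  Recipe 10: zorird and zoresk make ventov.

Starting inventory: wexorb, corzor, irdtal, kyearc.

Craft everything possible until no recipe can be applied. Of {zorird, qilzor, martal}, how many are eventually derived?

2

corzor and wexorb and kyearc → paxtam (Recipe 3).
paxtam and corzor → qilzor (Recipe 7).
qilzor and wexorb → martal (Recipe 4).
zorird would need halren, paxtam, and lamumb (Recipe 6), but halren is never obtained.
qilzor: reached.
martal: reached.
Reached: qilzor and martal — 2 of the 3.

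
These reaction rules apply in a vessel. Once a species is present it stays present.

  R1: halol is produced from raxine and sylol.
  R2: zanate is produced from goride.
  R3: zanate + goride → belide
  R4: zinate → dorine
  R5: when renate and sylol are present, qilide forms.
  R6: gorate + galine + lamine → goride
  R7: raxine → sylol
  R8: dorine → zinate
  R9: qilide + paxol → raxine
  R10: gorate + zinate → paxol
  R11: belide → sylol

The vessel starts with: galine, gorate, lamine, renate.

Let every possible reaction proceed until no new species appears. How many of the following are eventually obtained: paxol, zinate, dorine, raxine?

0

paxol would need gorate and zinate (R10), but zinate never forms.
zinate would need dorine (R8), but dorine never forms.
dorine would need zinate (R4), but zinate never forms.
raxine would need qilide and paxol (R9), but paxol never forms.
None of the 4 are reached.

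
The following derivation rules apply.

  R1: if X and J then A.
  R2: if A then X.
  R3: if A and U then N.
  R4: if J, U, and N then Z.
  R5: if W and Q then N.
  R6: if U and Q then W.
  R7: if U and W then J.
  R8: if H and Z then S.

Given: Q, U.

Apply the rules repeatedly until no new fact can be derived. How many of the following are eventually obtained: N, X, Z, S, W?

U and Q hold, so W follows (R6).
U and W hold, so J follows (R7).
From W and Q, R5 gives N.
From J, U, and N, R4 gives Z.
N: reached.
X would need A (R2), but A is never established.
Z: reached.
S would need H and Z (R8), but H is never established.
W: reached.
Reached: N, Z, and W — 3 of the 5.

3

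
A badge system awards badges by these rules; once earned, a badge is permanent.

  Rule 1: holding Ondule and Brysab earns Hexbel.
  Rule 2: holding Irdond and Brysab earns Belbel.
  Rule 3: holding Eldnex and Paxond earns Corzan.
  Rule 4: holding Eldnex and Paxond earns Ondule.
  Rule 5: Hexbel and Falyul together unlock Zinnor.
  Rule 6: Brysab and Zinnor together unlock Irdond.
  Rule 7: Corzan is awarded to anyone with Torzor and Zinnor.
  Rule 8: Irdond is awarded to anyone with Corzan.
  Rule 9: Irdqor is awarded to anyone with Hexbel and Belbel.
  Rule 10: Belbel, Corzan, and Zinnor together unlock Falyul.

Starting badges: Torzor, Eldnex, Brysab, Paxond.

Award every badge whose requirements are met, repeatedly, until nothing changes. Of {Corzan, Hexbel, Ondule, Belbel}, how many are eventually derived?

With Eldnex and Paxond, Corzan is earned (Rule 3).
With Eldnex and Paxond, Ondule is earned (Rule 4).
With Ondule and Brysab, Hexbel is earned (Rule 1).
With Corzan, Irdond is earned (Rule 8).
With Irdond and Brysab, Belbel is earned (Rule 2).
Corzan: reached.
Hexbel: reached.
Ondule: reached.
Belbel: reached.
All 4 are reached.

4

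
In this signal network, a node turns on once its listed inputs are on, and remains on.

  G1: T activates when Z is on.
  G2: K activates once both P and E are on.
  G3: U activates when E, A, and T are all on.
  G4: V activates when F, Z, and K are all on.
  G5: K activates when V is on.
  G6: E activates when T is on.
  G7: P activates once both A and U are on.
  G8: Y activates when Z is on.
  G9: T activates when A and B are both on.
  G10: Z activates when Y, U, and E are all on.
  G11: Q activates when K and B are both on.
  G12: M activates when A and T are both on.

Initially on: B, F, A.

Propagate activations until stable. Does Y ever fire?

No

Y would need Z (G8), but Z never turns on.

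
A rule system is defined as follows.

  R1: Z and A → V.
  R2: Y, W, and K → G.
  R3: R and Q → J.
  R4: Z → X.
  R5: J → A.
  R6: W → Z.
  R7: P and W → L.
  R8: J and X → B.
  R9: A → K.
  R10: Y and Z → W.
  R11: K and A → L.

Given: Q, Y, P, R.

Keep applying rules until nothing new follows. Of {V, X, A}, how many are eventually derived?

1

R and Q hold, so J follows (R3).
From J, R5 gives A.
V would need Z and A (R1), but Z is never established.
X would need Z (R4), but Z is never established.
A: reached.
Reached: A — 1 of the 3.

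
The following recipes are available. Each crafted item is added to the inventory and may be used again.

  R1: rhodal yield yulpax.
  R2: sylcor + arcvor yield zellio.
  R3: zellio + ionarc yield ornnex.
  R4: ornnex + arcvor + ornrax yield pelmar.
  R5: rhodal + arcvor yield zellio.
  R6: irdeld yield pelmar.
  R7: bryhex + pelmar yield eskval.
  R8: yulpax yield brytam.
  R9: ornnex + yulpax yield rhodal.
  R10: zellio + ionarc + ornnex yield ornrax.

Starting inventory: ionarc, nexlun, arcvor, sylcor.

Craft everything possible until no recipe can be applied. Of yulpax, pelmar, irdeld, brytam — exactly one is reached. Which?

sylcor + arcvor → zellio (R2).
Using R3, zellio and ionarc make ornnex.
Using R10, zellio, ionarc, and ornnex make ornrax.
Using R4, ornnex, arcvor, and ornrax make pelmar.
brytam would need yulpax (R8), but yulpax is never obtained. yulpax would need rhodal (R1), but rhodal is never obtained. No rule produces irdeld, and it is not given.

pelmar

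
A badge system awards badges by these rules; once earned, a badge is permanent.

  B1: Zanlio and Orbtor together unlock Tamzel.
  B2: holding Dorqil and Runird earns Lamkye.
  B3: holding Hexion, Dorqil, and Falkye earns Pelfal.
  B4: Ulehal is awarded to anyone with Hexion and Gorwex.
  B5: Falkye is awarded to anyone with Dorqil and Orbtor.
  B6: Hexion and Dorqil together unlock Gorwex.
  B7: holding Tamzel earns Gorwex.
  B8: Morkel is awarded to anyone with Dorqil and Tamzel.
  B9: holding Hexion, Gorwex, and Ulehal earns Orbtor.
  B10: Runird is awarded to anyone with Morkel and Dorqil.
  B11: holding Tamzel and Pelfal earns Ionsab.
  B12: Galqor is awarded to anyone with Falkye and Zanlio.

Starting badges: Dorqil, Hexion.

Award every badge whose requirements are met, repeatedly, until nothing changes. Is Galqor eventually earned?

No

Galqor would need Falkye and Zanlio (B12), but Zanlio is never earned.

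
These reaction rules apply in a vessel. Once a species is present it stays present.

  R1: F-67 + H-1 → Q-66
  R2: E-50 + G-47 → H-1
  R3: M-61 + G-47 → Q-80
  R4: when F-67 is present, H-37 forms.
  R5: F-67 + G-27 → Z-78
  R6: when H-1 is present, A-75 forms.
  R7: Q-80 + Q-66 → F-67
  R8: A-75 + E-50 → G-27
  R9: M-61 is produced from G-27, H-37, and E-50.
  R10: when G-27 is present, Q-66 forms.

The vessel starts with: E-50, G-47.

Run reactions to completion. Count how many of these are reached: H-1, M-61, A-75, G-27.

3

E-50 and G-47 present → H-1 forms (R2).
H-1 present → A-75 forms (R6).
A-75 and E-50 present → G-27 forms (R8).
H-1: reached.
M-61 would need G-27, H-37, and E-50 (R9), but H-37 never forms.
A-75: reached.
G-27: reached.
Reached: H-1, A-75, and G-27 — 3 of the 4.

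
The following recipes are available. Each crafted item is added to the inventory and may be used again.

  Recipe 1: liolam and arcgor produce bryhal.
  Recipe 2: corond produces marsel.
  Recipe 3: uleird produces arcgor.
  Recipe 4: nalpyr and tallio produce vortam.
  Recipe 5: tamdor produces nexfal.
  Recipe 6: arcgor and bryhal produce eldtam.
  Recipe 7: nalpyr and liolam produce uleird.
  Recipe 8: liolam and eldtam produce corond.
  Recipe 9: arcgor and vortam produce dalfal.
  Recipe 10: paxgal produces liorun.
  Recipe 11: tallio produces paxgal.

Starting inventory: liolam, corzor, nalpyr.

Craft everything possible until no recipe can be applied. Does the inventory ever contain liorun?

No

liorun would need paxgal (Recipe 10), but paxgal is never obtained.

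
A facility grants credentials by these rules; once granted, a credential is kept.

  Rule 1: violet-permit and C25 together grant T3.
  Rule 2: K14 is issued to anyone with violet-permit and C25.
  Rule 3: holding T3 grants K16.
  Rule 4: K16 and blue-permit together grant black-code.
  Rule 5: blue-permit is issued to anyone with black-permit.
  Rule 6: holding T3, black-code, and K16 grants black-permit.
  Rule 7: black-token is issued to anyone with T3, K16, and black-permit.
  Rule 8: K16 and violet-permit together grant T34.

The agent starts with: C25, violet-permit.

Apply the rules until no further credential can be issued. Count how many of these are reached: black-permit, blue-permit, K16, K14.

Holding violet-permit and C25 grants T3 (Rule 1).
Holding violet-permit and C25 grants K14 (Rule 2).
Holding T3 grants K16 (Rule 3).
black-permit would need T3, black-code, and K16 (Rule 6), but black-code is never granted.
blue-permit would need black-permit (Rule 5), but black-permit is never granted.
K16: reached.
K14: reached.
Reached: K16 and K14 — 2 of the 4.

2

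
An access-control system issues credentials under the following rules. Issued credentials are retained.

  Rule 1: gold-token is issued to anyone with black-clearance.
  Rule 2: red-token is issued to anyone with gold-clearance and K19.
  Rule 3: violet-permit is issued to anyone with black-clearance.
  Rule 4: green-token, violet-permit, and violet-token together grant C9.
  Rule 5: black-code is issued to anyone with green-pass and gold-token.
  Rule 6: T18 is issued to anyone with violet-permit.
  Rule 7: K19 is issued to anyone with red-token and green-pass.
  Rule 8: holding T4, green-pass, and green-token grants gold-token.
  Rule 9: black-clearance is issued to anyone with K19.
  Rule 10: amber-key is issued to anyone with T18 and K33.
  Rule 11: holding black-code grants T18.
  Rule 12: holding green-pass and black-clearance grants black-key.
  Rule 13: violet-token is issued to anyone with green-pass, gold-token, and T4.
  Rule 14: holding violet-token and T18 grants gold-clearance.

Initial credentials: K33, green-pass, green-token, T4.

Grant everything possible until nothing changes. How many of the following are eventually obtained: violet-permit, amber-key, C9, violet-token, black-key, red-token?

Holding T4, green-pass, and green-token grants gold-token (Rule 8).
Holding green-pass and gold-token grants black-code (Rule 5).
Holding green-pass, gold-token, and T4 grants violet-token (Rule 13).
Holding black-code grants T18 (Rule 11).
Holding T18 and K33 grants amber-key (Rule 10).
violet-permit would need black-clearance (Rule 3), but black-clearance is never granted.
amber-key: reached.
C9 would need green-token, violet-permit, and violet-token (Rule 4), but violet-permit is never granted.
violet-token: reached.
black-key would need green-pass and black-clearance (Rule 12), but black-clearance is never granted.
red-token would need gold-clearance and K19 (Rule 2), but K19 is never granted.
Reached: amber-key and violet-token — 2 of the 6.

2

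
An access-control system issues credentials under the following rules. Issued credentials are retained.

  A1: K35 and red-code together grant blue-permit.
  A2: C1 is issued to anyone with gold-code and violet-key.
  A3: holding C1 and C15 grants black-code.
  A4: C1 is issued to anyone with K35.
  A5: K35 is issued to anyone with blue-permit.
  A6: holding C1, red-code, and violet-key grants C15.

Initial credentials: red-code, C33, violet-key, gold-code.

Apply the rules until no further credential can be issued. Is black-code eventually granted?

Holding gold-code and violet-key grants C1 (A2).
Holding C1, red-code, and violet-key grants C15 (A6).
Holding C1 and C15 grants black-code (A3).

Yes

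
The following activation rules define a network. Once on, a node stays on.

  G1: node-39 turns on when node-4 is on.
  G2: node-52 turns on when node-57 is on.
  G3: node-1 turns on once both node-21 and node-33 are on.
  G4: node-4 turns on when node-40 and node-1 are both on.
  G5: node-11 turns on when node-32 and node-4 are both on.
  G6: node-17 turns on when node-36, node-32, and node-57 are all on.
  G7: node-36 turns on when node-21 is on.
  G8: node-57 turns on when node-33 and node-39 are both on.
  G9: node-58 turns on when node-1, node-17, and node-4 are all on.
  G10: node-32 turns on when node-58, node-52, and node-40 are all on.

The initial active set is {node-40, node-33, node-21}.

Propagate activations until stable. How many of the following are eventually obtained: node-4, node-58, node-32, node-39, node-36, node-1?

4

G3: node-21 and node-33 on → node-1 on.
node-21 is on, so node-36 turns on (G7).
node-40 and node-1 are on, so node-4 turns on (G4).
node-4 is on, so node-39 turns on (G1).
node-4: reached.
node-58 would need node-1, node-17, and node-4 (G9), but node-17 never turns on.
node-32 would need node-58, node-52, and node-40 (G10), but node-58 never turns on.
node-39: reached.
node-36: reached.
node-1: reached.
Reached: node-4, node-39, node-36, and node-1 — 4 of the 6.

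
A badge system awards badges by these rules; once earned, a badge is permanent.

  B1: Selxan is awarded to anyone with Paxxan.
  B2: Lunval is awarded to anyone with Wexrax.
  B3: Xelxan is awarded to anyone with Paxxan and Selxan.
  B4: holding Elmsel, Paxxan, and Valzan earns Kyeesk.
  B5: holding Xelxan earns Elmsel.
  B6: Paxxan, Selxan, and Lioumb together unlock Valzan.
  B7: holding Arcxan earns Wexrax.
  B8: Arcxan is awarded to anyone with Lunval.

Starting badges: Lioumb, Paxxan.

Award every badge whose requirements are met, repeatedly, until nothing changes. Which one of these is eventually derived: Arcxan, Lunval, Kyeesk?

Kyeesk

With Paxxan, Selxan is earned (B1).
With Paxxan and Selxan, Xelxan is earned (B3).
With Paxxan, Selxan, and Lioumb, Valzan is earned (B6).
With Xelxan, Elmsel is earned (B5).
With Elmsel, Paxxan, and Valzan, Kyeesk is earned (B4).
Lunval would need Wexrax (B2), but Wexrax is never earned. Arcxan would need Lunval (B8), but Lunval is never earned.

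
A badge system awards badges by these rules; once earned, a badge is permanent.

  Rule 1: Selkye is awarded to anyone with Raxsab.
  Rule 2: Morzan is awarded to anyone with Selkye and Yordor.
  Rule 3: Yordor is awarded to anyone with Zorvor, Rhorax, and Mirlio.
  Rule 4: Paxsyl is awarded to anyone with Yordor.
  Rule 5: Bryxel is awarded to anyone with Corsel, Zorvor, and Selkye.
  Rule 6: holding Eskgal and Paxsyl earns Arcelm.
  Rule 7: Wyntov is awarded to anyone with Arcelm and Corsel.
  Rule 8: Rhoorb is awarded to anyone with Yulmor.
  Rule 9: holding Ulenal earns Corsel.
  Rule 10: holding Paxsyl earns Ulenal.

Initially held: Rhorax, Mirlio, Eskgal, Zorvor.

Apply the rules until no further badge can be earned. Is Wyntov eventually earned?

Yes

With Zorvor, Rhorax, and Mirlio, Yordor is earned (Rule 3).
With Yordor, Paxsyl is earned (Rule 4).
With Eskgal and Paxsyl, Arcelm is earned (Rule 6).
With Paxsyl, Ulenal is earned (Rule 10).
With Ulenal, Corsel is earned (Rule 9).
With Arcelm and Corsel, Wyntov is earned (Rule 7).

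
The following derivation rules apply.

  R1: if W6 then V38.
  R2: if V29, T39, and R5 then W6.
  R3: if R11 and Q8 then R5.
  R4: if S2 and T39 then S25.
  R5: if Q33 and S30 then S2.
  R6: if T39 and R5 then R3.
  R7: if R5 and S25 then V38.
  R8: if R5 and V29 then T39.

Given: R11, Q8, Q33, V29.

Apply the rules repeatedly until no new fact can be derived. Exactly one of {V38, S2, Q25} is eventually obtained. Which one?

V38

From R11 and Q8, R3 gives R5.
From R5 and V29, R8 gives T39.
V29, T39, and R5 hold, so W6 follows (R2).
From W6, R1 gives V38.
S2 would need Q33 and S30 (R5), but S30 is never established. No rule produces Q25, and it is not given.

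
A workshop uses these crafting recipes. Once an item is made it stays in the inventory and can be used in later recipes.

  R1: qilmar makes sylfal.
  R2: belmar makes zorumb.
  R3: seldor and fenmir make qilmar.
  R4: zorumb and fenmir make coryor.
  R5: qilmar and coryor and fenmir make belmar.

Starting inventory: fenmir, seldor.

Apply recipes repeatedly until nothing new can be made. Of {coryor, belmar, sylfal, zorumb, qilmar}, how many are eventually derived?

seldor and fenmir → qilmar (R3).
qilmar → sylfal (R1).
coryor would need zorumb and fenmir (R4), but zorumb is never obtained.
belmar would need qilmar, coryor, and fenmir (R5), but coryor is never obtained.
sylfal: reached.
zorumb would need belmar (R2), but belmar is never obtained.
qilmar: reached.
Reached: sylfal and qilmar — 2 of the 5.

2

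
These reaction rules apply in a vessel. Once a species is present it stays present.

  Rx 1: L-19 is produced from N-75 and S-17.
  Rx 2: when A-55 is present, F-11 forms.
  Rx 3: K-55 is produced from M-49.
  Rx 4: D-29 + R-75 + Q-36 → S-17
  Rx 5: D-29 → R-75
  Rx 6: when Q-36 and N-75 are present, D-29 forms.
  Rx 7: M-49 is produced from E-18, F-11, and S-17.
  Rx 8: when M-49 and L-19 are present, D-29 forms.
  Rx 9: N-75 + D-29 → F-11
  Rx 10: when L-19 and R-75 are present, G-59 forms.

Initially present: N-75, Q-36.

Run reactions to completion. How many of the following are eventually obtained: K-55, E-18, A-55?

0

K-55 would need M-49 (Rx 3), but M-49 never forms.
No rule produces E-18, and it is not given.
No rule produces A-55, and it is not given.
None of the 3 are reached.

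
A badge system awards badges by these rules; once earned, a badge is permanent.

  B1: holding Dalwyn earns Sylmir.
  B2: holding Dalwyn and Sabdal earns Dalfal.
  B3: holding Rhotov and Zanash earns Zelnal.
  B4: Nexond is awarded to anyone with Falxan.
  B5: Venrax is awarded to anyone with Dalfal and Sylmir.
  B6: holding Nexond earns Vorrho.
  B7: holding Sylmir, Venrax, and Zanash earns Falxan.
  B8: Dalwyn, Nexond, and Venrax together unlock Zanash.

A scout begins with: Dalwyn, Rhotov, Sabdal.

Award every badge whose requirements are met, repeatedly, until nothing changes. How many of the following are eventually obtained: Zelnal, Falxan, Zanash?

Zelnal would need Rhotov and Zanash (B3), but Zanash is never earned.
Falxan would need Sylmir, Venrax, and Zanash (B7), but Zanash is never earned.
Zanash would need Dalwyn, Nexond, and Venrax (B8), but Nexond is never earned.
None of the 3 are reached.

0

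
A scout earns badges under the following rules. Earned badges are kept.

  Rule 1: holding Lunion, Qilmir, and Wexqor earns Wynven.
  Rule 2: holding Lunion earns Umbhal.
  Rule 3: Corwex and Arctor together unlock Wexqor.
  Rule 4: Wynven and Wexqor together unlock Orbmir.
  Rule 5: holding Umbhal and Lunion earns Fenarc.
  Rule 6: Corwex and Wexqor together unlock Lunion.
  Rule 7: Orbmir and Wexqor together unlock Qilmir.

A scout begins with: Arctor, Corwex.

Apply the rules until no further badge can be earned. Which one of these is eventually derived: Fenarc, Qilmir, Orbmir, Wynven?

Fenarc

With Corwex and Arctor, Wexqor is earned (Rule 3).
With Corwex and Wexqor, Lunion is earned (Rule 6).
With Lunion, Umbhal is earned (Rule 2).
With Umbhal and Lunion, Fenarc is earned (Rule 5).
Orbmir would need Wynven and Wexqor (Rule 4), but Wynven is never earned. Qilmir would need Orbmir and Wexqor (Rule 7), but Orbmir is never earned. Wynven would need Lunion, Qilmir, and Wexqor (Rule 1), but Qilmir is never earned.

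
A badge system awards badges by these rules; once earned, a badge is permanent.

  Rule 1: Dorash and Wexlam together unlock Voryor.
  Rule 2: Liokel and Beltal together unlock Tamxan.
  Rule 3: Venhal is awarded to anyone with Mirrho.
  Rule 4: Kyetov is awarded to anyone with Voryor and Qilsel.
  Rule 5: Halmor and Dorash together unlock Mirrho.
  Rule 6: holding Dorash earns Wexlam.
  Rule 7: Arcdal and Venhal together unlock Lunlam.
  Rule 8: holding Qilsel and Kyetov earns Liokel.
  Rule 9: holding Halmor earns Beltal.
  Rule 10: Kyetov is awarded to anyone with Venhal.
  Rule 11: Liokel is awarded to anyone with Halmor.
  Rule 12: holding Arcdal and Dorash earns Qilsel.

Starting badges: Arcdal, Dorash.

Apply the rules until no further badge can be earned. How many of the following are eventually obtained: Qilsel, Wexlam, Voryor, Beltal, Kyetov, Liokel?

5

With Arcdal and Dorash, Qilsel is earned (Rule 12).
With Dorash, Wexlam is earned (Rule 6).
With Dorash and Wexlam, Voryor is earned (Rule 1).
With Voryor and Qilsel, Kyetov is earned (Rule 4).
With Qilsel and Kyetov, Liokel is earned (Rule 8).
Qilsel: reached.
Wexlam: reached.
Voryor: reached.
Beltal would need Halmor (Rule 9), but Halmor is never earned.
Kyetov: reached.
Liokel: reached.
Reached: Qilsel, Wexlam, Voryor, Kyetov, and Liokel — 5 of the 6.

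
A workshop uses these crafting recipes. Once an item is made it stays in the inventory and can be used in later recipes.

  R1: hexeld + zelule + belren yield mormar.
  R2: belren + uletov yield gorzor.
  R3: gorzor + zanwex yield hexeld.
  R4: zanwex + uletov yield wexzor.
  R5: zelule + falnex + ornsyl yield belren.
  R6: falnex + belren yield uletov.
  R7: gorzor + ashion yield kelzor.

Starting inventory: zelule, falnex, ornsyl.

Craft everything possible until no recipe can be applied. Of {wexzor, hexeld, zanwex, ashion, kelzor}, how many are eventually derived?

0

wexzor would need zanwex and uletov (R4), but zanwex is never obtained.
hexeld would need gorzor and zanwex (R3), but zanwex is never obtained.
No rule produces zanwex, and it is not given.
No rule produces ashion, and it is not given.
kelzor would need gorzor and ashion (R7), but ashion is never obtained.
None of the 5 are reached.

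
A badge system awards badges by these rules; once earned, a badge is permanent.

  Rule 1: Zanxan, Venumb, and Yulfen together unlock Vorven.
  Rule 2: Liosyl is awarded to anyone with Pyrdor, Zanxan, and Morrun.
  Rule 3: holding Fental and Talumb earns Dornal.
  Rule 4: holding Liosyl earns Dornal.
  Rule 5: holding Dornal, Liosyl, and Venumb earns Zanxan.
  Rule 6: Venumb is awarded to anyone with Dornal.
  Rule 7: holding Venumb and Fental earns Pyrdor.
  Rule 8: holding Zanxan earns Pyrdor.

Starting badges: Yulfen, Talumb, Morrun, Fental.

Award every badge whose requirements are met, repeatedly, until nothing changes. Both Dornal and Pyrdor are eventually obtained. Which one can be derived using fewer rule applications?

Dornal

Dornal: With Fental and Talumb, Dornal is earned (Rule 3). [1 rule application]
Pyrdor: With Fental and Talumb, Dornal is earned (Rule 3). With Dornal, Venumb is earned (Rule 6). With Venumb and Fental, Pyrdor is earned (Rule 7). [3 rule applications]
Dornal needs fewer.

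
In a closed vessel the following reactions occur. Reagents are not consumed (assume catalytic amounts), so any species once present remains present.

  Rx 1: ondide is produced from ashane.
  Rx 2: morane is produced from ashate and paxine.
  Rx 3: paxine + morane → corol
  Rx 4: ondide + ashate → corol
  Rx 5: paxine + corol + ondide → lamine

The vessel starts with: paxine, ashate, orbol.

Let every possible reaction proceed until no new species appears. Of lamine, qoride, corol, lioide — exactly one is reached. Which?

corol

ashate and paxine present → morane forms (Rx 2).
paxine and morane present → corol forms (Rx 3).
lamine would need paxine, corol, and ondide (Rx 5), but ondide never forms. No rule produces lioide, and it is not given. No rule produces qoride, and it is not given.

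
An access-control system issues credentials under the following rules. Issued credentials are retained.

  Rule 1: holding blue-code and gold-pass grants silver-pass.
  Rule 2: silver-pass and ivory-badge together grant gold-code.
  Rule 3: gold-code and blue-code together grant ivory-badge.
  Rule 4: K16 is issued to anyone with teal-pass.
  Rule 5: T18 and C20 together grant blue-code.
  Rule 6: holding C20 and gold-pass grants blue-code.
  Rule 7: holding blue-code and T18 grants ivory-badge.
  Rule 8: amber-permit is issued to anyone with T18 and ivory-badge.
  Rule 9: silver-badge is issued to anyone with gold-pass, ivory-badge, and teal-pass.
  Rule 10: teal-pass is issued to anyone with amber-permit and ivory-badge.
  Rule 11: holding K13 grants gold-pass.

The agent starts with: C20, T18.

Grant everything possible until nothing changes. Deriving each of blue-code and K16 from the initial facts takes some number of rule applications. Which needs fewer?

blue-code: Holding T18 and C20 grants blue-code (Rule 5). [1 rule application]
K16: Holding T18 and C20 grants blue-code (Rule 5). Holding blue-code and T18 grants ivory-badge (Rule 7). Holding T18 and ivory-badge grants amber-permit (Rule 8). Holding amber-permit and ivory-badge grants teal-pass (Rule 10). Holding teal-pass grants K16 (Rule 4). [5 rule applications]
blue-code needs fewer.

blue-code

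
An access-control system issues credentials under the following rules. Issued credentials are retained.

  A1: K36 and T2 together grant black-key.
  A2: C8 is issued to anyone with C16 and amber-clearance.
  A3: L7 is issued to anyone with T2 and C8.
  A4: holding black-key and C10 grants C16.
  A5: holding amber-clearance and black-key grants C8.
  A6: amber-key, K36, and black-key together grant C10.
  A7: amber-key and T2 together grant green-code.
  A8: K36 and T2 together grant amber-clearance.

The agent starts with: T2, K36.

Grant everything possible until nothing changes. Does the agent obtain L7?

Holding K36 and T2 grants black-key (A1).
Holding K36 and T2 grants amber-clearance (A8).
Holding amber-clearance and black-key grants C8 (A5).
Holding T2 and C8 grants L7 (A3).

Yes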